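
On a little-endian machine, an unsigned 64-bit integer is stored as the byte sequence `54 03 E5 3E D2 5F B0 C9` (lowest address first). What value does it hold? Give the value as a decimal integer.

Little-endian: lowest address holds the least-significant byte.
Reassemble most-significant byte first: C9 B0 5F D2 3E E5 03 54 → 0xC9B05FD23EE50354.
0xC9B05FD23EE50354 = 14533221354127557460.

14533221354127557460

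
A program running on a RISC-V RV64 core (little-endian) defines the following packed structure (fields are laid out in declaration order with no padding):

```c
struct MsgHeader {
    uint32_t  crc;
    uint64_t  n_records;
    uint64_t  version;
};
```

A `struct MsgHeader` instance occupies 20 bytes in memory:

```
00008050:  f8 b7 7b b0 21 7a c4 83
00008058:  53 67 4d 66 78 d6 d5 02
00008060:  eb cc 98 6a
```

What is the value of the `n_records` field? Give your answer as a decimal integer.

7371661773466008097

`n_records` follows `crc` (4 bytes), so it starts at byte offset 4 and occupies 8 bytes.
Bytes at offsets 4..11: 21 7A C4 83 53 67 4D 66.
Little-endian stores the least-significant byte at the lowest address.
Reassemble most-significant byte first: 66 4D 67 53 83 C4 7A 21 → 0x664D675383C47A21.
0x664D675383C47A21 = 7371661773466008097.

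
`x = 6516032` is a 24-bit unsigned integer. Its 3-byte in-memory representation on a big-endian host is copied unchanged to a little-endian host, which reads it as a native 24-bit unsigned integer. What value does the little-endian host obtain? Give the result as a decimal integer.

4222307

6516032 in 24-bit hexadecimal is 0x636D40.
Stored big-endian, the bytes at ascending addresses are 63 6D 40.
Read back as little-endian, the first byte is least significant, giving 0x406D63.
0x406D63 = 4222307.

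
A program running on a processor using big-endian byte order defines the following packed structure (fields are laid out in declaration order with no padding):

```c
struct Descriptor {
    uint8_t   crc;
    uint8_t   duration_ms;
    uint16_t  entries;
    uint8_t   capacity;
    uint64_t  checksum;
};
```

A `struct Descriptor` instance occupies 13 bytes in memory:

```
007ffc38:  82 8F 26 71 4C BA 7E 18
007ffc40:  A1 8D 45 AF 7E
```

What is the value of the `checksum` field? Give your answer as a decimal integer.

13438205420259094398

`checksum` follows `crc` (1 B), `duration_ms` (1 B), `entries` (2 B), `capacity` (1 B), so it starts at offset 1 + 1 + 2 + 1 = 5 and occupies 8 bytes.
Bytes at offsets 5..12: BA 7E 18 A1 8D 45 AF 7E.
Big-endian stores the most-significant byte at the lowest address.
The bytes are already most-significant first: 0xBA7E18A18D45AF7E.
0xBA7E18A18D45AF7E = 13438205420259094398.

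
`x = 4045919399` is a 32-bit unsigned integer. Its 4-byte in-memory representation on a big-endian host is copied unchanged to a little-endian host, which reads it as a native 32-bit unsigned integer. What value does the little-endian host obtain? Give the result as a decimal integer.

2815698929

4045919399 in 32-bit hexadecimal is 0xF127D4A7.
Stored big-endian, the bytes at ascending addresses are F1 27 D4 A7.
Read back as little-endian, the first byte is least significant, giving 0xA7D427F1.
0xA7D427F1 = 2815698929.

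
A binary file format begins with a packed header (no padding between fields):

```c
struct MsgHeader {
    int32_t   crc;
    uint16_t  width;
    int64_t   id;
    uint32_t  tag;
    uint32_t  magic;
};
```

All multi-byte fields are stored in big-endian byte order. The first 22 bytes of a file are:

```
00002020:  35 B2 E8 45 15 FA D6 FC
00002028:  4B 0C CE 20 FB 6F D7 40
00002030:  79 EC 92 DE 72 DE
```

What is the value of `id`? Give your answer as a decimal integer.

-2955404737091929233

`id` follows `crc` (4 B), `width` (2 B), so it starts at offset 4 + 2 = 6 and occupies 8 bytes.
Bytes at offsets 6..13: D6 FC 4B 0C CE 20 FB 6F.
Big-endian: lowest address holds the most-significant byte.
The bytes are already most-significant first: 0xD6FC4B0CCE20FB6F.
Top bit is set, so as a signed 64-bit value this is 0xD6FC4B0CCE20FB6F − 2^64 = -2955404737091929233.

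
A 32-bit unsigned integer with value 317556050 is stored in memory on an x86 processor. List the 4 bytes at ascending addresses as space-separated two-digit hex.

52 85 ED 12

317556050 in hexadecimal, padded to 32 bits, is 0x12ED8552.
Split into bytes (most-significant first): 12 ED 85 52.
Little-endian stores the least-significant byte at the lowest address.
So at ascending addresses the bytes are 52 85 ED 12.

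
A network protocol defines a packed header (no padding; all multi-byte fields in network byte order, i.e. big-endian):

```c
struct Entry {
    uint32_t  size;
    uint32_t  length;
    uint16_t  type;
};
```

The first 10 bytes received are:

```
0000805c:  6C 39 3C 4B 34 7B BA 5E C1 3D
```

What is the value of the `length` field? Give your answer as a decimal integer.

`length` follows `size` (4 bytes), so it starts at byte offset 4 and occupies 4 bytes.
Bytes at offsets 4..7: 34 7B BA 5E.
In big-endian order the high byte comes first in memory.
The bytes are already most-significant first: 0x347BBA5E.
0x347BBA5E = 880523870.

880523870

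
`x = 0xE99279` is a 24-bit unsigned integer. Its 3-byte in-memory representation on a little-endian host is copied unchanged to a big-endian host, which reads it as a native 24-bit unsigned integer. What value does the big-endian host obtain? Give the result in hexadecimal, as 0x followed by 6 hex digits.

0x7992E9

Stored little-endian, the bytes at ascending addresses are 79 92 E9.
Read back as big-endian, the last byte is least significant, giving 0x7992E9.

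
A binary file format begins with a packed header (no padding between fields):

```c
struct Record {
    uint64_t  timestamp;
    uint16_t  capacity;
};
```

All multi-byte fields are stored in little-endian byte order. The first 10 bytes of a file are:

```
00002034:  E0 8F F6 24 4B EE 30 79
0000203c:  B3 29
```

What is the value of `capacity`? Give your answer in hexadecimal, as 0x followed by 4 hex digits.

`capacity` follows `timestamp` (8 bytes), so it starts at byte offset 8 and occupies 2 bytes.
Bytes at offsets 8..9: B3 29.
Little-endian stores the least-significant byte at the lowest address.
Reassemble most-significant byte first: 29 B3 → 0x29B3.

0x29B3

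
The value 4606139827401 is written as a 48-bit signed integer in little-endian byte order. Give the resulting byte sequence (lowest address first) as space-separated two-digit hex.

C9 04 54 73 30 04

4606139827401 in hexadecimal, padded to 48 bits, is 0x0430735404C9.
Split into bytes (most-significant first): 04 30 73 54 04 C9.
In little-endian order the low byte comes first in memory.
So at ascending addresses the bytes are C9 04 54 73 30 04.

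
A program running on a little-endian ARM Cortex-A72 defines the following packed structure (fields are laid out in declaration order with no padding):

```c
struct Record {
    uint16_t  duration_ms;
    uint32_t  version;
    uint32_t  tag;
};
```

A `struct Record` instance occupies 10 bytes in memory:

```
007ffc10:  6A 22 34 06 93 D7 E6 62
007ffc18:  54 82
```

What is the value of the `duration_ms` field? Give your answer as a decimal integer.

`duration_ms` is the first field, at byte offset 0, occupying 2 bytes.
Bytes at offsets 0..1: 6A 22.
Little-endian: lowest address holds the least-significant byte.
Reassemble most-significant byte first: 22 6A → 0x226A.
0x226A = 8810.

8810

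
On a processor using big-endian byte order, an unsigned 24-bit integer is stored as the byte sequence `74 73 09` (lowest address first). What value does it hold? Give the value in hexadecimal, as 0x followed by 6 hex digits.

Big-endian stores the most-significant byte at the lowest address.
The bytes are already most-significant first: 0x747309.

0x747309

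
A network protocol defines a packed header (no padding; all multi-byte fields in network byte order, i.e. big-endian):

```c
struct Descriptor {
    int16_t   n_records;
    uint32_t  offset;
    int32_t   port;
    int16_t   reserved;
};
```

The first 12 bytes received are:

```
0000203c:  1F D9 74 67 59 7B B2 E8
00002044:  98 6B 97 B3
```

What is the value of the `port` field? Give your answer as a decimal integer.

`port` follows `n_records` (2 B), `offset` (4 B), so it starts at offset 2 + 4 = 6 and occupies 4 bytes.
Bytes at offsets 6..9: B2 E8 98 6B.
Big-endian stores the most-significant byte at the lowest address.
The bytes are already most-significant first: 0xB2E8986B.
Top bit is set, so as a signed 32-bit value this is 0xB2E8986B − 2^32 = -1293379477.

-1293379477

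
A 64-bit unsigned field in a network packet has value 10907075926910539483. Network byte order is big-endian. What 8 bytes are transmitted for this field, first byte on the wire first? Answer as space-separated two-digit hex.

97 5D B7 C4 71 B7 96 DB

10907075926910539483 in hexadecimal, padded to 64 bits, is 0x975DB7C471B796DB.
Split into bytes (most-significant first): 97 5D B7 C4 71 B7 96 DB.
In big-endian order the high byte comes first in memory.
So the memory order matches the most-significant-first order: 97 5D B7 C4 71 B7 96 DB.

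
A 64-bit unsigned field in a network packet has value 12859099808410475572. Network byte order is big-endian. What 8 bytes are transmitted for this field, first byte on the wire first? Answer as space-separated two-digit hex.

B2 74 B3 25 33 99 9C 34

12859099808410475572 in hexadecimal, padded to 64 bits, is 0xB274B32533999C34.
Split into bytes (most-significant first): B2 74 B3 25 33 99 9C 34.
Big-endian stores the most-significant byte at the lowest address.
So the memory order matches the most-significant-first order: B2 74 B3 25 33 99 9C 34.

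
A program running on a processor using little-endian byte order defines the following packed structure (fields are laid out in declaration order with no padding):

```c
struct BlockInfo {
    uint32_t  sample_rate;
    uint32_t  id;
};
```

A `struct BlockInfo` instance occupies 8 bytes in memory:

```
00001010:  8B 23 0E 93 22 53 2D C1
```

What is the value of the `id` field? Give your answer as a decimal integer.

`id` follows `sample_rate` (4 bytes), so it starts at byte offset 4 and occupies 4 bytes.
Bytes at offsets 4..7: 22 53 2D C1.
Little-endian: lowest address holds the least-significant byte.
Reassemble most-significant byte first: C1 2D 53 22 → 0xC12D5322.
0xC12D5322 = 3240973090.

3240973090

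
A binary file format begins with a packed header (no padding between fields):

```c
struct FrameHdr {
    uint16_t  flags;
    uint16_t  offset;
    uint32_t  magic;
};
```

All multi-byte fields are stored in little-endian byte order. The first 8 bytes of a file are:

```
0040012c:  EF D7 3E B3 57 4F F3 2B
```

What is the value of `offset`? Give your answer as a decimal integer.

`offset` follows `flags` (2 bytes), so it starts at byte offset 2 and occupies 2 bytes.
Bytes at offsets 2..3: 3E B3.
In little-endian order the low byte comes first in memory.
Reassemble most-significant byte first: B3 3E → 0xB33E.
0xB33E = 45886.

45886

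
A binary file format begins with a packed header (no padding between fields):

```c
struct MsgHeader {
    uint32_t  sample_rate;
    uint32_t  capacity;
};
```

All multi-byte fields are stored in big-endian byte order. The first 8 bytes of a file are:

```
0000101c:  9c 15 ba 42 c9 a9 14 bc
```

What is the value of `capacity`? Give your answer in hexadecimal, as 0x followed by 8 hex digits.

0xC9A914BC

`capacity` follows `sample_rate` (4 bytes), so it starts at byte offset 4 and occupies 4 bytes.
Bytes at offsets 4..7: C9 A9 14 BC.
Big-endian stores the most-significant byte at the lowest address.
The bytes are already most-significant first: 0xC9A914BC.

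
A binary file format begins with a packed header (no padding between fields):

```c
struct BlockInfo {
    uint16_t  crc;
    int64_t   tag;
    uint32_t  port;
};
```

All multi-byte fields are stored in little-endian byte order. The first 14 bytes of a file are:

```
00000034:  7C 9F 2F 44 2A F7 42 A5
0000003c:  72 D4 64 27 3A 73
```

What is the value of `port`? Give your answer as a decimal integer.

`port` follows `crc` (2 B), `tag` (8 B), so it starts at offset 2 + 8 = 10 and occupies 4 bytes.
Bytes at offsets 10..13: 64 27 3A 73.
In little-endian order the low byte comes first in memory.
Reassemble most-significant byte first: 73 3A 27 64 → 0x733A2764.
0x733A2764 = 1933191012.

1933191012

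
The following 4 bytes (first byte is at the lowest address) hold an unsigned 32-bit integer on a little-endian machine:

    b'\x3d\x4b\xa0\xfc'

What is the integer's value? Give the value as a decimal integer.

In little-endian order the low byte comes first in memory.
Reassemble most-significant byte first: FC A0 4B 3D → 0xFCA04B3D.
0xFCA04B3D = 4238363453.

4238363453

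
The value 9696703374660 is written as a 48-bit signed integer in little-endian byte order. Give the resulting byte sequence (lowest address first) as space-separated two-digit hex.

44 65 8F B0 D1 08

9696703374660 in hexadecimal, padded to 48 bits, is 0x08D1B08F6544.
Split into bytes (most-significant first): 08 D1 B0 8F 65 44.
Little-endian: lowest address holds the least-significant byte.
So at ascending addresses the bytes are 44 65 8F B0 D1 08.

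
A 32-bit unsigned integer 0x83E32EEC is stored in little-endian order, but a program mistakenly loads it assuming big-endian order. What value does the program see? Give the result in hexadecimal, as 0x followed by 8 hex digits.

0xEC2EE383

Stored little-endian, the bytes at ascending addresses are EC 2E E3 83.
Read back as big-endian, the last byte is least significant, giving 0xEC2EE383.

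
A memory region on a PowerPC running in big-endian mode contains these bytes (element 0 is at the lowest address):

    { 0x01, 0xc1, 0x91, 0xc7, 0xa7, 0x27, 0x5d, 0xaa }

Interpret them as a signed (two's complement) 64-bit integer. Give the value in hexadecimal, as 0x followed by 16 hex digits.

Big-endian stores the most-significant byte at the lowest address.
The bytes are already most-significant first: 0x01C191C7A7275DAA.

0x01C191C7A7275DAA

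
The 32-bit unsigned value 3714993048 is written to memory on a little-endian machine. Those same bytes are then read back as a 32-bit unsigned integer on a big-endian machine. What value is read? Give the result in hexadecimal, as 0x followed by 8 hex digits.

0x984B6EDD

3714993048 in 32-bit hexadecimal is 0xDD6E4B98.
Stored little-endian, the bytes at ascending addresses are 98 4B 6E DD.
Read back as big-endian, the last byte is least significant, giving 0x984B6EDD.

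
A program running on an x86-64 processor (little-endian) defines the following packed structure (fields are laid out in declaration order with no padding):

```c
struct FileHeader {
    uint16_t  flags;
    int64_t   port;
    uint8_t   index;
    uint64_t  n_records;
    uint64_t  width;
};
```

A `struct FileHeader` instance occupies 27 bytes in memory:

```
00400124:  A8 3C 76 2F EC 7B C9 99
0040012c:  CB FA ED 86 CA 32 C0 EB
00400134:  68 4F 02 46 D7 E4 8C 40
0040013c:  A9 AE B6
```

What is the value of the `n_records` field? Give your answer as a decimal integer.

166467072987155078

`n_records` follows `flags` (2 B), `port` (8 B), `index` (1 B), so it starts at offset 2 + 8 + 1 = 11 and occupies 8 bytes.
Bytes at offsets 11..18: 86 CA 32 C0 EB 68 4F 02.
Little-endian stores the least-significant byte at the lowest address.
Reassemble most-significant byte first: 02 4F 68 EB C0 32 CA 86 → 0x024F68EBC032CA86.
0x024F68EBC032CA86 = 166467072987155078.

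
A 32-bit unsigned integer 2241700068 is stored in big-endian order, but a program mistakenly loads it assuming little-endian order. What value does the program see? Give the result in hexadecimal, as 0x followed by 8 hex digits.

0xE4A09D85

2241700068 in 32-bit hexadecimal is 0x859DA0E4.
Stored big-endian, the bytes at ascending addresses are 85 9D A0 E4.
Read back as little-endian, the first byte is least significant, giving 0xE4A09D85.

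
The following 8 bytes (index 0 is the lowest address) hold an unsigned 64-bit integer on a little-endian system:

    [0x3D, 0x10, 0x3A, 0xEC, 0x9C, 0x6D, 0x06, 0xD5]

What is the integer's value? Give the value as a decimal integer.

15350076900684468285

Little-endian stores the least-significant byte at the lowest address.
Reassemble most-significant byte first: D5 06 6D 9C EC 3A 10 3D → 0xD5066D9CEC3A103D.
0xD5066D9CEC3A103D = 15350076900684468285.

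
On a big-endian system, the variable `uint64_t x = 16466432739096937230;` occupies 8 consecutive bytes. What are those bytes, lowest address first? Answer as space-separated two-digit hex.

16466432739096937230 in hexadecimal, padded to 64 bits, is 0xE484855553BC430E.
Split into bytes (most-significant first): E4 84 85 55 53 BC 43 0E.
In big-endian order the high byte comes first in memory.
So the memory order matches the most-significant-first order: E4 84 85 55 53 BC 43 0E.

E4 84 85 55 53 BC 43 0E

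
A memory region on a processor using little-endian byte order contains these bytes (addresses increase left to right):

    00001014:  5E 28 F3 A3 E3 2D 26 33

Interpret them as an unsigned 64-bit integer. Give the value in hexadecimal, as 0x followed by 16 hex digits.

Little-endian stores the least-significant byte at the lowest address.
Reassemble most-significant byte first: 33 26 2D E3 A3 F3 28 5E → 0x33262DE3A3F3285E.

0x33262DE3A3F3285E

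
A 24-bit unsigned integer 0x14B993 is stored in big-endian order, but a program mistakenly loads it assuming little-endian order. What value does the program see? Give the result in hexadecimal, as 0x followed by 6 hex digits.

Stored big-endian, the bytes at ascending addresses are 14 B9 93.
Read back as little-endian, the first byte is least significant, giving 0x93B914.

0x93B914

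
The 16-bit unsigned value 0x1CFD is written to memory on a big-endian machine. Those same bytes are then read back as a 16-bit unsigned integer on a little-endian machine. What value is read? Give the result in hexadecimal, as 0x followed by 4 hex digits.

0xFD1C

Stored big-endian, the bytes at ascending addresses are 1C FD.
Read back as little-endian, the first byte is least significant, giving 0xFD1C.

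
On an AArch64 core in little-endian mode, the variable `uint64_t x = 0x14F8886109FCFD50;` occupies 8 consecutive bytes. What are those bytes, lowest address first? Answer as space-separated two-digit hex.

Split into bytes (most-significant first): 14 F8 88 61 09 FC FD 50.
Little-endian stores the least-significant byte at the lowest address.
So at ascending addresses the bytes are 50 FD FC 09 61 88 F8 14.

50 FD FC 09 61 88 F8 14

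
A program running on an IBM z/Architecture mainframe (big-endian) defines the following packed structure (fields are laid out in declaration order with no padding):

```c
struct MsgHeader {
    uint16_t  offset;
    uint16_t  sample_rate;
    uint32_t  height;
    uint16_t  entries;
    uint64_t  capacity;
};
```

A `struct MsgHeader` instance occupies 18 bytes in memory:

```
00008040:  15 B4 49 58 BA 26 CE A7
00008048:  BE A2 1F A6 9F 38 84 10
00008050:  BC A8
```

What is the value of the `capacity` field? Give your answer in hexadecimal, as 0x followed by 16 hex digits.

`capacity` follows `offset` (2 B), `sample_rate` (2 B), `height` (4 B), `entries` (2 B), so it starts at offset 2 + 2 + 4 + 2 = 10 and occupies 8 bytes.
Bytes at offsets 10..17: 1F A6 9F 38 84 10 BC A8.
Big-endian: lowest address holds the most-significant byte.
The bytes are already most-significant first: 0x1FA69F388410BCA8.

0x1FA69F388410BCA8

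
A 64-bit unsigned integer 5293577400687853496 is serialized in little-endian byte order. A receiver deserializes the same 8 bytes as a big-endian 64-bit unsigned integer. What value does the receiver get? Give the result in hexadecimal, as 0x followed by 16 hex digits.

5293577400687853496 in 64-bit hexadecimal is 0x497690996F08FFB8.
Stored little-endian, the bytes at ascending addresses are B8 FF 08 6F 99 90 76 49.
Read back as big-endian, the last byte is least significant, giving 0xB8FF086F99907649.

0xB8FF086F99907649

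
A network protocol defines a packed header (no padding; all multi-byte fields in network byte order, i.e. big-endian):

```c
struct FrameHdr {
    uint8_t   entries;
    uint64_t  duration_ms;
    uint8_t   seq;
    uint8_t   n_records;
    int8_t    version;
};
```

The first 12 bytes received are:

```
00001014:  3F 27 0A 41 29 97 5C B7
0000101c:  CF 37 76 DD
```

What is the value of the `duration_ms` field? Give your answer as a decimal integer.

2813132564135196623

`duration_ms` follows `entries` (1 byte), so it starts at byte offset 1 and occupies 8 bytes.
Bytes at offsets 1..8: 27 0A 41 29 97 5C B7 CF.
Big-endian: lowest address holds the most-significant byte.
The bytes are already most-significant first: 0x270A4129975CB7CF.
0x270A4129975CB7CF = 2813132564135196623.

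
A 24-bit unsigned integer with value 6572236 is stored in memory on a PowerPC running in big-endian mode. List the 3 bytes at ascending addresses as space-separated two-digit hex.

6572236 in hexadecimal, padded to 24 bits, is 0x6448CC.
Split into bytes (most-significant first): 64 48 CC.
Big-endian: lowest address holds the most-significant byte.
So the memory order matches the most-significant-first order: 64 48 CC.

64 48 CC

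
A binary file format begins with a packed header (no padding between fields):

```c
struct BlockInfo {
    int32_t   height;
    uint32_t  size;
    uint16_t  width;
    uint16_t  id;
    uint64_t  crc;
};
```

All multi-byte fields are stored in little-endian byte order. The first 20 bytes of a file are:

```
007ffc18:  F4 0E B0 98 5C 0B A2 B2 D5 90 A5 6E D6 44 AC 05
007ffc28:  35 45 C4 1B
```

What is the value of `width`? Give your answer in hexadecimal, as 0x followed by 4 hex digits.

`width` follows `height` (4 B), `size` (4 B), so it starts at offset 4 + 4 = 8 and occupies 2 bytes.
Bytes at offsets 8..9: D5 90.
Little-endian stores the least-significant byte at the lowest address.
Reassemble most-significant byte first: 90 D5 → 0x90D5.

0x90D5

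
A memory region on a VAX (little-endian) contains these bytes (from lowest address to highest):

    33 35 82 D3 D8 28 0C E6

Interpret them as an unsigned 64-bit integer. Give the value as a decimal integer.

In little-endian order the low byte comes first in memory.
Reassemble most-significant byte first: E6 0C 28 D8 D3 82 35 33 → 0xE60C28D8D3823533.
0xE60C28D8D3823533 = 16576669240170526003.

16576669240170526003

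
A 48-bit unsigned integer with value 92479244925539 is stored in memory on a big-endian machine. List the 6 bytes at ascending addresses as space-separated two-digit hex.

92479244925539 in hexadecimal, padded to 48 bits, is 0x541C008AFA63.
Split into bytes (most-significant first): 54 1C 00 8A FA 63.
In big-endian order the high byte comes first in memory.
So the memory order matches the most-significant-first order: 54 1C 00 8A FA 63.

54 1C 00 8A FA 63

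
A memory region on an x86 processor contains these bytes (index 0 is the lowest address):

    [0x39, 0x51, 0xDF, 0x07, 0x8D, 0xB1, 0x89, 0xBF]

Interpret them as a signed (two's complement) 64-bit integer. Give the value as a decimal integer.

-4644986321375375047

Little-endian stores the least-significant byte at the lowest address.
Reassemble most-significant byte first: BF 89 B1 8D 07 DF 51 39 → 0xBF89B18D07DF5139.
Top bit is set, so as a signed 64-bit value this is 0xBF89B18D07DF5139 − 2^64 = -4644986321375375047.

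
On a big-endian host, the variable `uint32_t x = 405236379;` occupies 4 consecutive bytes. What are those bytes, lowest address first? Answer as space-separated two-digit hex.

405236379 in hexadecimal, padded to 32 bits, is 0x18276A9B.
Split into bytes (most-significant first): 18 27 6A 9B.
Big-endian: lowest address holds the most-significant byte.
So the memory order matches the most-significant-first order: 18 27 6A 9B.

18 27 6A 9B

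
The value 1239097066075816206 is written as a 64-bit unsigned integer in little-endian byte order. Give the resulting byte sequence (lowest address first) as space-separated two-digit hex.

0E 81 AD 71 37 28 32 11

1239097066075816206 in hexadecimal, padded to 64 bits, is 0x1132283771AD810E.
Split into bytes (most-significant first): 11 32 28 37 71 AD 81 0E.
Little-endian: lowest address holds the least-significant byte.
So at ascending addresses the bytes are 0E 81 AD 71 37 28 32 11.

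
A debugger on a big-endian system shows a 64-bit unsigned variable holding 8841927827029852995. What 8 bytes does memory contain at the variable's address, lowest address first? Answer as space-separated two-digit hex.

8841927827029852995 in hexadecimal, padded to 64 bits, is 0x7AB4D6831BC18343.
Split into bytes (most-significant first): 7A B4 D6 83 1B C1 83 43.
Big-endian: lowest address holds the most-significant byte.
So the memory order matches the most-significant-first order: 7A B4 D6 83 1B C1 83 43.

7A B4 D6 83 1B C1 83 43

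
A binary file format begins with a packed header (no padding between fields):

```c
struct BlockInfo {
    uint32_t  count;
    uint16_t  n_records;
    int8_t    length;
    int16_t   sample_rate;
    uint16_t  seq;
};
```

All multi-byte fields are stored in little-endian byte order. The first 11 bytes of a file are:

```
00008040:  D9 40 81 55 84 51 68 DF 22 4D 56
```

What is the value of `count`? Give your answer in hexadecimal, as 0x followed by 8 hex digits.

`count` is the first field, at byte offset 0, occupying 4 bytes.
Bytes at offsets 0..3: D9 40 81 55.
Little-endian: lowest address holds the least-significant byte.
Reassemble most-significant byte first: 55 81 40 D9 → 0x558140D9.

0x558140D9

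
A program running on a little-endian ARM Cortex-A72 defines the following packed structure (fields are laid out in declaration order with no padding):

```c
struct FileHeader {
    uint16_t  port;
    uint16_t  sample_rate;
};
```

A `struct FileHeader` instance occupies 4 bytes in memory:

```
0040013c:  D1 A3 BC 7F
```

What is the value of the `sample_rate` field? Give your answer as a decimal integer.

`sample_rate` follows `port` (2 bytes), so it starts at byte offset 2 and occupies 2 bytes.
Bytes at offsets 2..3: BC 7F.
Little-endian: lowest address holds the least-significant byte.
Reassemble most-significant byte first: 7F BC → 0x7FBC.
0x7FBC = 32700.

32700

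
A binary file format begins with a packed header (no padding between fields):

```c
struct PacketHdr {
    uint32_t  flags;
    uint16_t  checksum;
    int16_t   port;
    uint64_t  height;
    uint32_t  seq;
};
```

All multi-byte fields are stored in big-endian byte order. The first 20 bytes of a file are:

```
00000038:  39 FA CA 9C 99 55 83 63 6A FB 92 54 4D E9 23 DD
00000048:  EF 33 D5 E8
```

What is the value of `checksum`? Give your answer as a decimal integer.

`checksum` follows `flags` (4 bytes), so it starts at byte offset 4 and occupies 2 bytes.
Bytes at offsets 4..5: 99 55.
Big-endian stores the most-significant byte at the lowest address.
The bytes are already most-significant first: 0x9955.
0x9955 = 39253.

39253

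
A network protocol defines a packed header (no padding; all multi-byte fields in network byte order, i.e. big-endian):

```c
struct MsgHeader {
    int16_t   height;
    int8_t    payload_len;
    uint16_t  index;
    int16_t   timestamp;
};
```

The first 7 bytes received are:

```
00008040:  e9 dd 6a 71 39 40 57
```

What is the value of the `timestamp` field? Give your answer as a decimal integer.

16471

`timestamp` follows `height` (2 B), `payload_len` (1 B), `index` (2 B), so it starts at offset 2 + 1 + 2 = 5 and occupies 2 bytes.
Bytes at offsets 5..6: 40 57.
In big-endian order the high byte comes first in memory.
The bytes are already most-significant first: 0x4057.
0x4057 = 16471.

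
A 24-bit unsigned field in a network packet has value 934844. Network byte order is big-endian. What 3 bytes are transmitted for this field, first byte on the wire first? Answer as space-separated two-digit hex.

934844 in hexadecimal, padded to 24 bits, is 0x0E43BC.
Split into bytes (most-significant first): 0E 43 BC.
Big-endian stores the most-significant byte at the lowest address.
So the memory order matches the most-significant-first order: 0E 43 BC.

0E 43 BC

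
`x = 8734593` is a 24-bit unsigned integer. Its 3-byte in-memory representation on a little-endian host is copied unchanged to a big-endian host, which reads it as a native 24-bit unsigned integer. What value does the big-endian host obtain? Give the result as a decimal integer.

8472453

8734593 in 24-bit hexadecimal is 0x854781.
Stored little-endian, the bytes at ascending addresses are 81 47 85.
Read back as big-endian, the last byte is least significant, giving 0x814785.
0x814785 = 8472453.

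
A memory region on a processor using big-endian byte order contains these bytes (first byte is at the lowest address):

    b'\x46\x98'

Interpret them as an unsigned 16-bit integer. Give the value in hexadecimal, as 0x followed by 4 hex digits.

In big-endian order the high byte comes first in memory.
The bytes are already most-significant first: 0x4698.

0x4698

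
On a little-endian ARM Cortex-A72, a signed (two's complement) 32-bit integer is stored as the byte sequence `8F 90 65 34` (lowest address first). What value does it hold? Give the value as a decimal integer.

Little-endian stores the least-significant byte at the lowest address.
Reassemble most-significant byte first: 34 65 90 8F → 0x3465908F.
0x3465908F = 879071375.

879071375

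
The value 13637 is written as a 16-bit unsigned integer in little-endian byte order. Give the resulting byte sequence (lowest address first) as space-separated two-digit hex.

45 35

13637 in hexadecimal, padded to 16 bits, is 0x3545.
Split into bytes (most-significant first): 35 45.
Little-endian: lowest address holds the least-significant byte.
So at ascending addresses the bytes are 45 35.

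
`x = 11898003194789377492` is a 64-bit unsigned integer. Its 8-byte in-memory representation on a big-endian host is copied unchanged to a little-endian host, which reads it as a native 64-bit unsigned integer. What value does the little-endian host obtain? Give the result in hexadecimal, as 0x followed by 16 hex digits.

11898003194789377492 in 64-bit hexadecimal is 0xA51E32DE09E235D4.
Stored big-endian, the bytes at ascending addresses are A5 1E 32 DE 09 E2 35 D4.
Read back as little-endian, the first byte is least significant, giving 0xD435E209DE321EA5.

0xD435E209DE321EA5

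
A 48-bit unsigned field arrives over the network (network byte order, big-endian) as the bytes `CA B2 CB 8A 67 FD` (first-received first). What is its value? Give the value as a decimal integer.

222869267834877

In big-endian order the high byte comes first in memory.
The bytes are already most-significant first: 0xCAB2CB8A67FD.
0xCAB2CB8A67FD = 222869267834877.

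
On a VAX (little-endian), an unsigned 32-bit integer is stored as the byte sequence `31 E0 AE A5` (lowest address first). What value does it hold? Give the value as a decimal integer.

2779701297

Little-endian: lowest address holds the least-significant byte.
Reassemble most-significant byte first: A5 AE E0 31 → 0xA5AEE031.
0xA5AEE031 = 2779701297.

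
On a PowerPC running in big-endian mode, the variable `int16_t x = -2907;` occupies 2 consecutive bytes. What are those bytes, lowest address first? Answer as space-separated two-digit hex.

Two's complement of -2907 in 16 bits: 2907 = 0x0B5B; invert → 0xF4A4; add 1 → 0xF4A5.
Split into bytes (most-significant first): F4 A5.
Big-endian: lowest address holds the most-significant byte.
So the memory order matches the most-significant-first order: F4 A5.

F4 A5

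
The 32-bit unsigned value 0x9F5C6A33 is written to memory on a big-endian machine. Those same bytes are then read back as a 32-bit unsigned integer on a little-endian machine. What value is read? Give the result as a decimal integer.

862608543

Stored big-endian, the bytes at ascending addresses are 9F 5C 6A 33.
Read back as little-endian, the first byte is least significant, giving 0x336A5C9F.
0x336A5C9F = 862608543.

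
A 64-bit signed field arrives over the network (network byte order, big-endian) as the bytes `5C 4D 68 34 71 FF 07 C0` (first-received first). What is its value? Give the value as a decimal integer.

Big-endian: lowest address holds the most-significant byte.
The bytes are already most-significant first: 0x5C4D683471FF07C0.
0x5C4D683471FF07C0 = 6651086799156217792.

6651086799156217792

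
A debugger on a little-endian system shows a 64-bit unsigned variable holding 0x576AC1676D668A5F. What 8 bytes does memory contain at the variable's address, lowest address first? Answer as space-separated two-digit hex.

Split into bytes (most-significant first): 57 6A C1 67 6D 66 8A 5F.
In little-endian order the low byte comes first in memory.
So at ascending addresses the bytes are 5F 8A 66 6D 67 C1 6A 57.

5F 8A 66 6D 67 C1 6A 57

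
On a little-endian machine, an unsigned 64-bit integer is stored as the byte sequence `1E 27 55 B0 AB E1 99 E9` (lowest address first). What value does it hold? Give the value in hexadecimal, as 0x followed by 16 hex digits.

0xE999E1ABB055271E

Little-endian stores the least-significant byte at the lowest address.
Reassemble most-significant byte first: E9 99 E1 AB B0 55 27 1E → 0xE999E1ABB055271E.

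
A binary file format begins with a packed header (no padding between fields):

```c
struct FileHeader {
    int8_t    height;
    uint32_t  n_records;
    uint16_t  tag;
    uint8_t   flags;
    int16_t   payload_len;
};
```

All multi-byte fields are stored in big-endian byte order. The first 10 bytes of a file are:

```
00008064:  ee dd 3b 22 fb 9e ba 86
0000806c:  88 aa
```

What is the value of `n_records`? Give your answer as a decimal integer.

`n_records` follows `height` (1 byte), so it starts at byte offset 1 and occupies 4 bytes.
Bytes at offsets 1..4: DD 3B 22 FB.
In big-endian order the high byte comes first in memory.
The bytes are already most-significant first: 0xDD3B22FB.
0xDD3B22FB = 3711640315.

3711640315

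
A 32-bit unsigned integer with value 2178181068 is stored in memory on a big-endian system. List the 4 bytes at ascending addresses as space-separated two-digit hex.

2178181068 in hexadecimal, padded to 32 bits, is 0x81D467CC.
Split into bytes (most-significant first): 81 D4 67 CC.
Big-endian: lowest address holds the most-significant byte.
So the memory order matches the most-significant-first order: 81 D4 67 CC.

81 D4 67 CC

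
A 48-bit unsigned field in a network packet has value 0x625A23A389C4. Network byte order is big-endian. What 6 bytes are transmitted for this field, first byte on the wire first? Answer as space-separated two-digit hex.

62 5A 23 A3 89 C4

Split into bytes (most-significant first): 62 5A 23 A3 89 C4.
Big-endian stores the most-significant byte at the lowest address.
So the memory order matches the most-significant-first order: 62 5A 23 A3 89 C4.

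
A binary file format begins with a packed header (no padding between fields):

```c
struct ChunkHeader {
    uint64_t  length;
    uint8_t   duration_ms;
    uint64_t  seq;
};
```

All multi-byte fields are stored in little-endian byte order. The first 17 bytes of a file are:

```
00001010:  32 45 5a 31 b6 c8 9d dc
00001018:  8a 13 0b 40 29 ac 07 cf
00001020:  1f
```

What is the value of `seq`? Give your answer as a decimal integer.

2292059171362704147

`seq` follows `length` (8 B), `duration_ms` (1 B), so it starts at offset 8 + 1 = 9 and occupies 8 bytes.
Bytes at offsets 9..16: 13 0B 40 29 AC 07 CF 1F.
Little-endian: lowest address holds the least-significant byte.
Reassemble most-significant byte first: 1F CF 07 AC 29 40 0B 13 → 0x1FCF07AC29400B13.
0x1FCF07AC29400B13 = 2292059171362704147.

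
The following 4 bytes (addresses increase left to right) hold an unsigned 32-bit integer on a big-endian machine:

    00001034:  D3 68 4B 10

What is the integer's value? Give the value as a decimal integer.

3546827536

Big-endian: lowest address holds the most-significant byte.
The bytes are already most-significant first: 0xD3684B10.
0xD3684B10 = 3546827536.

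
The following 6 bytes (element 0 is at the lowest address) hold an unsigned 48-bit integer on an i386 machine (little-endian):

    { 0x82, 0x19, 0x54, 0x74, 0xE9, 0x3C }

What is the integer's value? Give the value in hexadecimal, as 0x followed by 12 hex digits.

Little-endian stores the least-significant byte at the lowest address.
Reassemble most-significant byte first: 3C E9 74 54 19 82 → 0x3CE974541982.

0x3CE974541982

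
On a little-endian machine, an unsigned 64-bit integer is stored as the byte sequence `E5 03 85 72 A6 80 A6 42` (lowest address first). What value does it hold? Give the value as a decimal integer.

4802667505011459045

Little-endian stores the least-significant byte at the lowest address.
Reassemble most-significant byte first: 42 A6 80 A6 72 85 03 E5 → 0x42A680A6728503E5.
0x42A680A6728503E5 = 4802667505011459045.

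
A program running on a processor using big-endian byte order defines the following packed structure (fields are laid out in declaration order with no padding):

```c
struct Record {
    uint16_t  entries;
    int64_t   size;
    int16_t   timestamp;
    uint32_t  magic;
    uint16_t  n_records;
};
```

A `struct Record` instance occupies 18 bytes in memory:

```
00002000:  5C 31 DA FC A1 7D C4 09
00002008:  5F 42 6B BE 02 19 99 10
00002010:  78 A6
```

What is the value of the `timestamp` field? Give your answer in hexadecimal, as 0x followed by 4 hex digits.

`timestamp` follows `entries` (2 B), `size` (8 B), so it starts at offset 2 + 8 = 10 and occupies 2 bytes.
Bytes at offsets 10..11: 6B BE.
In big-endian order the high byte comes first in memory.
The bytes are already most-significant first: 0x6BBE.

0x6BBE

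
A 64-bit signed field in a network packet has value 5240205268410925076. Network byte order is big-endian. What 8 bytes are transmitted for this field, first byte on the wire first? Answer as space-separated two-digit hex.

5240205268410925076 in hexadecimal, padded to 64 bits, is 0x48B8F2ED85C38014.
Split into bytes (most-significant first): 48 B8 F2 ED 85 C3 80 14.
In big-endian order the high byte comes first in memory.
So the memory order matches the most-significant-first order: 48 B8 F2 ED 85 C3 80 14.

48 B8 F2 ED 85 C3 80 14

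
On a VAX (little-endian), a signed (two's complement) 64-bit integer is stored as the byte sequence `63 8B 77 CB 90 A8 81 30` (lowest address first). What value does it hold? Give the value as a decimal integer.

3495260125658581859

In little-endian order the low byte comes first in memory.
Reassemble most-significant byte first: 30 81 A8 90 CB 77 8B 63 → 0x3081A890CB778B63.
0x3081A890CB778B63 = 3495260125658581859.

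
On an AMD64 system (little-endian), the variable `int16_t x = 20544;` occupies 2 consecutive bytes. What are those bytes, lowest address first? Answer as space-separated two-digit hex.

40 50

20544 in hexadecimal, padded to 16 bits, is 0x5040.
Split into bytes (most-significant first): 50 40.
Little-endian: lowest address holds the least-significant byte.
So at ascending addresses the bytes are 40 50.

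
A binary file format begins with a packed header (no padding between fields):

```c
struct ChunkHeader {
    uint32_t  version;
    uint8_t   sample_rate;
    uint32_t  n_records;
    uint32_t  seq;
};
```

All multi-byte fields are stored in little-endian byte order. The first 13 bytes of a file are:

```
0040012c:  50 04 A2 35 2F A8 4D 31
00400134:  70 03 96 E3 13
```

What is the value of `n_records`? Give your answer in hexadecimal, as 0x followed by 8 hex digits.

0x70314DA8

`n_records` follows `version` (4 B), `sample_rate` (1 B), so it starts at offset 4 + 1 = 5 and occupies 4 bytes.
Bytes at offsets 5..8: A8 4D 31 70.
Little-endian stores the least-significant byte at the lowest address.
Reassemble most-significant byte first: 70 31 4D A8 → 0x70314DA8.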